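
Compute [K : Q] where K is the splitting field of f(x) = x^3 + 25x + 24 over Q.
[K : Q] = 6

By the rational root test, any rational root of the monic integer polynomial f(x) = x^3 + 25x + 24 must be an integer dividing the constant term 24, i.e. one of ±{1, 2, 3, 4, 6, 8, 12, 24}. Evaluating: f(1) = 50, f(-1) = -2, f(2) = 82, f(-2) = -34, f(3) = 126, f(-3) = -78, f(4) = 188, f(-4) = -140, f(6) = 390, f(-6) = -342, f(8) = 736, f(-8) = -688, f(12) = 2052, f(-12) = -2004, f(24) = 14448, f(-24) = -14400; none is 0, so f has no rational root and is therefore irreducible over Q (a cubic with no linear factor over a field is irreducible). For an irreducible cubic, the Galois group is A_3 or S_3 according as the discriminant disc(f) = -4a^3 - 27b^2 = -4·(25)^3 - 27·(24)^2 = -78052 is or is not a square in Q. Here disc(f) = -78052 is not a perfect square in Q, so the Galois group of f over Q is not contained in A_3 and must be all of S_3. The splitting field has degree |S_3| = 6 over Q, so [K : Q] = 6.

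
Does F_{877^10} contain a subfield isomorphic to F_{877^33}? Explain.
No: F_{877^33} is not a subfield of F_{877^10}

F_{p^m} embeds in F_{p^n} iff m | n. Here 33 ∤ 10 (since 10 = 0·33 + 10 with remainder 10 ≠ 0), so F_{877^33} is not a subfield of F_{877^10}. Equivalently: if it were, the tower law would give 33 = [F_{877^33}:F_877] dividing [F_{877^10}:F_877] = 10, contradiction.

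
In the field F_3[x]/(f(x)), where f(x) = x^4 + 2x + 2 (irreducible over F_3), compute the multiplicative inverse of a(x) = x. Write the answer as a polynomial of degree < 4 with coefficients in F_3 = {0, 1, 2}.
a(x)^(-1) ≡ x^3 + 2 (mod f(x))

Since f is irreducible over F_3, F_3[x]/(f) is a field and a(x) ≠ 0 has an inverse. Apply the extended Euclidean algorithm to f(x) and a(x) in F_3[x]: f(x) = (x^3 + 2)·a(x) + (2). The last nonzero remainder is the constant 2 = gcd(f, a) in F_3. Back-substituting through the division chain expresses 2 = s(x)·a(x) + t(x)·f(x) with s(x) ≡ 2x^3 + 1 (mod f), so (2x^3 + 1)·a(x) ≡ 2 (mod f). Multiplying by 2^(-1) ≡ 2 in F_3 gives a(x)^(-1) ≡ 2·(2x^3 + 1) ≡ x^3 + 2 (mod f). Check: (x)·(x^3 + 2) = x^4 + 2x ≡ 1 (mod x^4 + 2x + 2).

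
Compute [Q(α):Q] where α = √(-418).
[Q(α):Q] = 2

[Q(α):Q] equals the degree of the minimal polynomial of α. Here α^2 = -418 and x^2 + 418 is irreducible (d = -418 is squarefree, ≠ 1, hence not a square), so deg(m_α) = 2. Thus [Q(α):Q] = 2.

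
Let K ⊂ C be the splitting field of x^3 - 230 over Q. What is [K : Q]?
[K : Q] = 6

The roots of x^3 - 230 are ∛230, ω∛230, ω^2∛230 where ω = e^(2πi/3) is a primitive cube root of unity, so K = Q(∛230, ω). Now [Q(∛230):Q] = 3 (since 230 is not a perfect cube, x^3 - 230 is irreducible) and [Q(ω):Q] = 2. Both 2 and 3 divide [K:Q], and [K:Q] ≤ 3·2 = 6, so [K:Q] = 6. (Equivalently: Q(∛230) ⊂ R but ω ∉ R, so [K : Q(∛230)] = 2.)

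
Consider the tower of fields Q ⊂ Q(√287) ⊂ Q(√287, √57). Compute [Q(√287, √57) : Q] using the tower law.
[Q(√287, √57) : Q] = 4

[Q(√287):Q] = 2 (min poly x^2 - 287, irreducible since 287 is squarefree > 1). For the top step, suppose √57 ∈ Q(√287), say √57 = c + d√287 with c, d ∈ Q. Squaring: 57 = c^2 + 287d^2 + 2cd√287. Since √287 ∉ Q this forces 2cd = 0. If d = 0 then √57 = c ∈ Q, contradicting 57 squarefree > 1. If c = 0 then 57 = 287d^2, so 287·57 = (287d)^2 is a perfect square in Q — but 287·57 = 16359 is not a perfect square (since 287 and 57 are distinct squarefree integers). Contradiction. Hence √57 ∉ Q(√287), so x^2 - 57 stays irreducible over Q(√287) and [Q(√287, √57) : Q(√287)] = 2. By the tower law, [Q(√287, √57) : Q] = 2 · 2 = 4.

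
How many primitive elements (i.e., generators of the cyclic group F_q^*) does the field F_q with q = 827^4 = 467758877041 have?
There are φ(467758877040) = 92783370240 primitive elements

F_q^* is cyclic of order q - 1 = 467758877040. A cyclic group of order m has exactly φ(m) generators. Here m = 467758877040 = 2^4 · 3^2 · 5 · 7 · 13 · 23 · 59 · 5261, so the number of primitive elements is φ(467758877040) = 92783370240.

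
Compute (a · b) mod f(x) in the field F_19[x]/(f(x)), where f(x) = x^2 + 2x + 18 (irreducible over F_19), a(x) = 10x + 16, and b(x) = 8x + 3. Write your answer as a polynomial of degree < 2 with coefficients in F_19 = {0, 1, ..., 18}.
a · b ≡ 17x + 14 (mod f(x))

Multiply in F_19[x]: a(x)·b(x) = (10x + 16)·(8x + 3) = 4x^2 + 6x + 10. This has degree ≥ 2, so divide by f(x) over F_19: 4x^2 + 6x + 10 = (4)·(x^2 + 2x + 18) + (17x + 14). Hence a·b ≡ 17x + 14 (mod f). (F_19[x]/(f) is a field with 19^2 = 361 elements since f is irreducible of degree 2.)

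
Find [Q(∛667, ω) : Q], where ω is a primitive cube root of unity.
[Q(∛667, ω) : Q] = 6

[Q(∛667):Q] = 3 (min poly x^3 - 667, irreducible since 667 is not a perfect cube). [Q(ω):Q] = 2 (min poly x^2 + x + 1). Since Q(∛667) ⊂ R and ω ∉ R, we have ω ∉ Q(∛667), so x^2 + x + 1 remains irreducible over Q(∛667) and [Q(∛667, ω) : Q(∛667)] = 2. By the tower law, [Q(∛667, ω) : Q] = 3 · 2 = 6. (In fact Q(∛667, ω) is the splitting field of x^3 - 667 over Q.)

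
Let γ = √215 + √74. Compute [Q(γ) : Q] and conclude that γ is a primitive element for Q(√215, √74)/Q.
[Q(γ) : Q] = 4 (equivalently, Q(γ) = Q(√215, √74))

Obviously Q(γ) ⊆ Q(√215, √74), and [Q(√215, √74):Q] = 4 (since 215, 74 are distinct squarefree integers > 1 with 15910 not a perfect square). To show equality we compute the minimal polynomial of γ. From γ = √215 + √74: γ^2 = 215 + 2√(15910) + 74 = 289 + 2√(15910), so γ^2 - 289 = 2√(15910); squaring, (γ^2 - 289)^2 = 4·15910, i.e. γ^4 - 578γ^2 + 83521 - 63640 = 0, i.e. γ^4 - 578γ^2 + 19881 = 0. So γ is a root of x^4 - 578x^2 + 19881. This polynomial is irreducible over Q: it has no rational root (each ±√215 ± √74 is irrational), and any factorization into two quadratics over Q would force √(15910) ∈ Q (pairing opposite roots) or √215, √74 ∈ Q (other pairings), all impossible. Hence [Q(γ):Q] = 4 = [Q(√215, √74):Q], so Q(γ) = Q(√215, √74).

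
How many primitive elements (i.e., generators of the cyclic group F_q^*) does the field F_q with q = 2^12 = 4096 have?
There are φ(4095) = 1728 primitive elements

F_q^* is cyclic of order q - 1 = 4095. A cyclic group of order m has exactly φ(m) generators. Here m = 4095 = 3^2 · 5 · 7 · 13, so the number of primitive elements is φ(4095) = 1728.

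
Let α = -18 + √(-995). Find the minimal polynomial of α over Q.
m_α(x) = x^2 + 36x + 1319

From α + 18 = √(-995), squaring gives (α + 18)^2 = -995, i.e. α^2 + 36α + 324 = -995, so α^2 + 36α + 1319 = 0. The discriminant of x^2 + 36x + 1319 is (36)^2 - 4·(1319) = 1296 - 5276 = -3980, and 4·(-995) is not a perfect square in Q since -995 is squarefree and ≠ 1. Hence x^2 + 36x + 1319 is irreducible over Q and is the minimal polynomial of α.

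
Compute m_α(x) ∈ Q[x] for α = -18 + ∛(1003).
m_α(x) = x^3 + 54x^2 + 972x + 4829

Set β = α + 18 = ∛(1003), so β^3 = 1003. Then (α + 18)^3 - 1003 = 0, i.e. α is a root of g(x) = (x + 18)^3 - 1003 = x^3 + 54x^2 + 972x + 4829. Since g(x) = h(x + 18) where h(x) = x^3 - 1003, and h is irreducible over Q (because 1003 is not a perfect cube, so h has no rational root, and a monic cubic with no rational root is irreducible), g is also irreducible (irreducibility is preserved under the substitution x → x + 18). Hence m_α(x) = x^3 + 54x^2 + 972x + 4829.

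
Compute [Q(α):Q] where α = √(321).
[Q(α):Q] = 2

[Q(α):Q] equals the degree of the minimal polynomial of α. Here α^2 = 321 and x^2 - 321 is irreducible (d = 321 is squarefree, ≠ 1, hence not a square), so deg(m_α) = 2. Thus [Q(α):Q] = 2.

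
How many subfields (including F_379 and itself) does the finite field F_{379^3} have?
F_{379^3} has 2 subfields

The subfields of F_{p^n} are exactly the fields F_{p^d} for d | n (each is the fixed field of the unique index-d subgroup of Gal(F_{p^n}/F_p) ≅ Z/nZ). The divisors of n = 3 are {1, 3}, giving 2 subfields: F_{379^1}, F_{379^3}.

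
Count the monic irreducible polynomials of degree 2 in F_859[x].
There are 368511 monic irreducible polynomials of degree 2 over F_859

Each element of F_{859^2} that lies in no proper subfield is a root of exactly one monic irreducible of degree 2 over F_859, and each such polynomial has 2 distinct roots in F_{859^2}. By Möbius inversion the count is N_859(2) = (1/2) Σ_{d|2} μ(2/d) · 859^d = (1/2)(μ(2)·859^1 + μ(1)·859^2) = 737022/2 = 368511.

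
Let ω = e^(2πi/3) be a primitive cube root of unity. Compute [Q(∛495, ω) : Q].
[Q(∛495, ω) : Q] = 6

[Q(∛495):Q] = 3 (min poly x^3 - 495, irreducible since 495 is not a perfect cube). [Q(ω):Q] = 2 (min poly x^2 + x + 1). Since Q(∛495) ⊂ R and ω ∉ R, we have ω ∉ Q(∛495), so x^2 + x + 1 remains irreducible over Q(∛495) and [Q(∛495, ω) : Q(∛495)] = 2. By the tower law, [Q(∛495, ω) : Q] = 3 · 2 = 6. (In fact Q(∛495, ω) is the splitting field of x^3 - 495 over Q.)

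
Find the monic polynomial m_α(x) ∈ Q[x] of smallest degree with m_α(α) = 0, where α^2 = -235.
m_α(x) = x^2 + 235

α satisfies α^2 + 235 = 0, so x^2 + 235 annihilates α. Since d = -235 is squarefree and ≠ 1, it is not a perfect square in Q, so x^2 + 235 has no rational root and is therefore irreducible over Q (a degree-2 polynomial over a field is irreducible iff it has no root). Hence m_α(x) = x^2 + 235.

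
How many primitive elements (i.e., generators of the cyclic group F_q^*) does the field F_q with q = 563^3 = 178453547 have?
There are φ(178453546) = 86032800 primitive elements

F_q^* is cyclic of order q - 1 = 178453546. A cyclic group of order m has exactly φ(m) generators. Here m = 178453546 = 2 · 31 · 281 · 10243, so the number of primitive elements is φ(178453546) = 86032800.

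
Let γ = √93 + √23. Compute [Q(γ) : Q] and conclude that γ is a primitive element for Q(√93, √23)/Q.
[Q(γ) : Q] = 4 (equivalently, Q(γ) = Q(√93, √23))

Obviously Q(γ) ⊆ Q(√93, √23), and [Q(√93, √23):Q] = 4 (since 93, 23 are distinct squarefree integers > 1 with 2139 not a perfect square). To show equality we compute the minimal polynomial of γ. From γ = √93 + √23: γ^2 = 93 + 2√(2139) + 23 = 116 + 2√(2139), so γ^2 - 116 = 2√(2139); squaring, (γ^2 - 116)^2 = 4·2139, i.e. γ^4 - 232γ^2 + 13456 - 8556 = 0, i.e. γ^4 - 232γ^2 + 4900 = 0. So γ is a root of x^4 - 232x^2 + 4900. This polynomial is irreducible over Q: it has no rational root (each ±√93 ± √23 is irrational), and any factorization into two quadratics over Q would force √(2139) ∈ Q (pairing opposite roots) or √93, √23 ∈ Q (other pairings), all impossible. Hence [Q(γ):Q] = 4 = [Q(√93, √23):Q], so Q(γ) = Q(√93, √23).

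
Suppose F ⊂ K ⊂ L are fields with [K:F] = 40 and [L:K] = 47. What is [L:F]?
[L:F] = 1880

The tower law says that for any tower of field extensions F ⊂ K ⊂ L with finite degrees, [L:F] = [L:K] · [K:F]. Here this gives [L:F] = 47 · 40 = 1880.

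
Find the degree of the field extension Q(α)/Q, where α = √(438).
[Q(α):Q] = 2

[Q(α):Q] equals the degree of the minimal polynomial of α. Here α^2 = 438 and x^2 - 438 is irreducible (d = 438 is squarefree, ≠ 1, hence not a square), so deg(m_α) = 2. Thus [Q(α):Q] = 2.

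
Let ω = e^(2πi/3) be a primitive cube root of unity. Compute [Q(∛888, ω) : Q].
[Q(∛888, ω) : Q] = 6

[Q(∛888):Q] = 3 (min poly x^3 - 888, irreducible since 888 is not a perfect cube). [Q(ω):Q] = 2 (min poly x^2 + x + 1). Since Q(∛888) ⊂ R and ω ∉ R, we have ω ∉ Q(∛888), so x^2 + x + 1 remains irreducible over Q(∛888) and [Q(∛888, ω) : Q(∛888)] = 2. By the tower law, [Q(∛888, ω) : Q] = 3 · 2 = 6. (In fact Q(∛888, ω) is the splitting field of x^3 - 888 over Q.)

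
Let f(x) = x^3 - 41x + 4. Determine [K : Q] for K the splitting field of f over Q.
[K : Q] = 6

By the rational root test, any rational root of the monic integer polynomial f(x) = x^3 - 41x + 4 must be an integer dividing the constant term 4, i.e. one of ±{1, 2, 4}. Evaluating: f(1) = -36, f(-1) = 44, f(2) = -70, f(-2) = 78, f(4) = -96, f(-4) = 104; none is 0, so f has no rational root and is therefore irreducible over Q (a cubic with no linear factor over a field is irreducible). For an irreducible cubic, the Galois group is A_3 or S_3 according as the discriminant disc(f) = -4a^3 - 27b^2 = -4·(-41)^3 - 27·(4)^2 = 275252 is or is not a square in Q. Here disc(f) = 275252 is not a perfect square in Q, so the Galois group of f over Q is not contained in A_3 and must be all of S_3. The splitting field has degree |S_3| = 6 over Q, so [K : Q] = 6.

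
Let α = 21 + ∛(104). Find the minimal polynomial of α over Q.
m_α(x) = x^3 - 63x^2 + 1323x - 9365

Set β = α - 21 = ∛(104), so β^3 = 104. Then (α - 21)^3 - 104 = 0, i.e. α is a root of g(x) = (x - 21)^3 - 104 = x^3 - 63x^2 + 1323x - 9365. Since g(x) = h(x - 21) where h(x) = x^3 - 104, and h is irreducible over Q (because 104 is not a perfect cube, so h has no rational root, and a monic cubic with no rational root is irreducible), g is also irreducible (irreducibility is preserved under the substitution x → x - 21). Hence m_α(x) = x^3 - 63x^2 + 1323x - 9365.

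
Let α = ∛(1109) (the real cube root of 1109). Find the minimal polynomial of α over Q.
m_α(x) = x^3 - 1109

α satisfies α^3 = 1109, so x^3 - 1109 annihilates α. By the rational root test, a rational root p/q (in lowest terms) of x^3 - 1109 would satisfy p^3 = 1109 q^3, forcing q = 1 and p^3 = 1109; but 1109 is not a perfect cube, contradiction. A monic cubic over Q with no rational root is irreducible (any nontrivial factorization would include a linear factor). Hence x^3 - 1109 is the minimal polynomial of α, and in particular [Q(α):Q] = 3.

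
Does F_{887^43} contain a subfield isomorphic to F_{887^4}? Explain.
No: F_{887^4} is not a subfield of F_{887^43}

F_{p^m} embeds in F_{p^n} iff m | n. Here 4 ∤ 43 (since 43 = 10·4 + 3 with remainder 3 ≠ 0), so F_{887^4} is not a subfield of F_{887^43}. Equivalently: if it were, the tower law would give 4 = [F_{887^4}:F_887] dividing [F_{887^43}:F_887] = 43, contradiction.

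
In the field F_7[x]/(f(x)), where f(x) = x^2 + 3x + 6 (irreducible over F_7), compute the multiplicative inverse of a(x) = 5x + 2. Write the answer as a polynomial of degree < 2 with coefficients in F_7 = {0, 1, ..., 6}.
a(x)^(-1) ≡ 6x + 3 (mod f(x))

Since f is irreducible over F_7, F_7[x]/(f) is a field and a(x) ≠ 0 has an inverse. Apply the extended Euclidean algorithm to f(x) and a(x) in F_7[x]: f(x) = (3x + 5)·a(x) + (3). The last nonzero remainder is the constant 3 = gcd(f, a) in F_7. Back-substituting through the division chain expresses 3 = s(x)·a(x) + t(x)·f(x) with s(x) ≡ 4x + 2 (mod f), so (4x + 2)·a(x) ≡ 3 (mod f). Multiplying by 3^(-1) ≡ 5 in F_7 gives a(x)^(-1) ≡ 5·(4x + 2) ≡ 6x + 3 (mod f). Check: (5x + 2)·(6x + 3) = 2x^2 + 6x + 6 ≡ 1 (mod x^2 + 3x + 6).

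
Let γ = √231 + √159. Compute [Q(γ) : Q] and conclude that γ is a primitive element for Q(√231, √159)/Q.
[Q(γ) : Q] = 4 (equivalently, Q(γ) = Q(√231, √159))

Obviously Q(γ) ⊆ Q(√231, √159), and [Q(√231, √159):Q] = 4 (since 231, 159 are distinct squarefree integers > 1 with 36729 not a perfect square). To show equality we compute the minimal polynomial of γ. From γ = √231 + √159: γ^2 = 231 + 2√(36729) + 159 = 390 + 2√(36729), so γ^2 - 390 = 2√(36729); squaring, (γ^2 - 390)^2 = 4·36729, i.e. γ^4 - 780γ^2 + 152100 - 146916 = 0, i.e. γ^4 - 780γ^2 + 5184 = 0. So γ is a root of x^4 - 780x^2 + 5184. This polynomial is irreducible over Q: it has no rational root (each ±√231 ± √159 is irrational), and any factorization into two quadratics over Q would force √(36729) ∈ Q (pairing opposite roots) or √231, √159 ∈ Q (other pairings), all impossible. Hence [Q(γ):Q] = 4 = [Q(√231, √159):Q], so Q(γ) = Q(√231, √159).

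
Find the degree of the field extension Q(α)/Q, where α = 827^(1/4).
[Q(α):Q] = 4

α is a root of x^4 - 827. By Eisenstein's criterion at the prime p = 827 (which divides the constant term 827 but p^2 = 683929 does not, since 827 is squarefree), x^4 - 827 is irreducible over Q. Hence [Q(α):Q] = 4.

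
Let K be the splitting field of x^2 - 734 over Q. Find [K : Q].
[K : Q] = 2

f(x) = x^2 - 734 factors as (x - √734)(x + √734). The splitting field is K = Q(√734). Since 734 is squarefree and > 1, it is not a perfect square, so x^2 - 734 is irreducible over Q and [Q(√734) : Q] = 2. Hence [K : Q] = 2.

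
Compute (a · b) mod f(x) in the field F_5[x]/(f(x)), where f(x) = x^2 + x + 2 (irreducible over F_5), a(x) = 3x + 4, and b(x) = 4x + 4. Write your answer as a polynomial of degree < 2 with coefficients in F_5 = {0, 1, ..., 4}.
a · b ≡ x + 2 (mod f(x))

Multiply in F_5[x]: a(x)·b(x) = (3x + 4)·(4x + 4) = 2x^2 + 3x + 1. This has degree ≥ 2, so divide by f(x) over F_5: 2x^2 + 3x + 1 = (2)·(x^2 + x + 2) + (x + 2). Hence a·b ≡ x + 2 (mod f). (F_5[x]/(f) is a field with 5^2 = 25 elements since f is irreducible of degree 2.)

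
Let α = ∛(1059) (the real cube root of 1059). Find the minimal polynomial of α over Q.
m_α(x) = x^3 - 1059

α satisfies α^3 = 1059, so x^3 - 1059 annihilates α. By the rational root test, a rational root p/q (in lowest terms) of x^3 - 1059 would satisfy p^3 = 1059 q^3, forcing q = 1 and p^3 = 1059; but 1059 is not a perfect cube, contradiction. A monic cubic over Q with no rational root is irreducible (any nontrivial factorization would include a linear factor). Hence x^3 - 1059 is the minimal polynomial of α, and in particular [Q(α):Q] = 3.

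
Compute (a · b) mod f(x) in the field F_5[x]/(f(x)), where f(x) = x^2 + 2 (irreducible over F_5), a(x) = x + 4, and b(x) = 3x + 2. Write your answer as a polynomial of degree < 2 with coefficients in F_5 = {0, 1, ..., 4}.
a · b ≡ 4x + 2 (mod f(x))

Multiply in F_5[x]: a(x)·b(x) = (x + 4)·(3x + 2) = 3x^2 + 4x + 3. This has degree ≥ 2, so divide by f(x) over F_5: 3x^2 + 4x + 3 = (3)·(x^2 + 2) + (4x + 2). Hence a·b ≡ 4x + 2 (mod f). (F_5[x]/(f) is a field with 5^2 = 25 elements since f is irreducible of degree 2.)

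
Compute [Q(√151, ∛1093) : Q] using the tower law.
[Q(√151, ∛1093) : Q] = 6

Let L = Q(√151, ∛1093). Since Q(√151) ⊂ L and [Q(√151):Q] = 2, the tower law gives 2 | [L:Q]. Likewise Q(∛1093) ⊂ L with [Q(∛1093):Q] = 3 (because 1093 is not a perfect cube), so 3 | [L:Q]. As gcd(2,3) = 1, [L:Q] is divisible by 6. Conversely L is generated over Q by √151 and ∛1093, so [L:Q] ≤ 2·3 = 6. Therefore [Q(√151, ∛1093) : Q] = 6.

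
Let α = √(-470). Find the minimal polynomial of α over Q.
m_α(x) = x^2 + 470

α satisfies α^2 + 470 = 0, so x^2 + 470 annihilates α. Since d = -470 is squarefree and ≠ 1, it is not a perfect square in Q, so x^2 + 470 has no rational root and is therefore irreducible over Q (a degree-2 polynomial over a field is irreducible iff it has no root). Hence m_α(x) = x^2 + 470.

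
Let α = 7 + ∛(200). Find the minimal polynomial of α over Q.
m_α(x) = x^3 - 21x^2 + 147x - 543

Set β = α - 7 = ∛(200), so β^3 = 200. Then (α - 7)^3 - 200 = 0, i.e. α is a root of g(x) = (x - 7)^3 - 200 = x^3 - 21x^2 + 147x - 543. Since g(x) = h(x - 7) where h(x) = x^3 - 200, and h is irreducible over Q (because 200 is not a perfect cube, so h has no rational root, and a monic cubic with no rational root is irreducible), g is also irreducible (irreducibility is preserved under the substitution x → x - 7). Hence m_α(x) = x^3 - 21x^2 + 147x - 543.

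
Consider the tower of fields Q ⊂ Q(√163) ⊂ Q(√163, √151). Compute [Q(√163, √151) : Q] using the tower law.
[Q(√163, √151) : Q] = 4

[Q(√163):Q] = 2 (min poly x^2 - 163, irreducible since 163 is squarefree > 1). For the top step, suppose √151 ∈ Q(√163), say √151 = c + d√163 with c, d ∈ Q. Squaring: 151 = c^2 + 163d^2 + 2cd√163. Since √163 ∉ Q this forces 2cd = 0. If d = 0 then √151 = c ∈ Q, contradicting 151 squarefree > 1. If c = 0 then 151 = 163d^2, so 163·151 = (163d)^2 is a perfect square in Q — but 163·151 = 24613 is not a perfect square (since 163 and 151 are distinct squarefree integers). Contradiction. Hence √151 ∉ Q(√163), so x^2 - 151 stays irreducible over Q(√163) and [Q(√163, √151) : Q(√163)] = 2. By the tower law, [Q(√163, √151) : Q] = 2 · 2 = 4.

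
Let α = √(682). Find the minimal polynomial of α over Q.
m_α(x) = x^2 - 682

α satisfies α^2 - 682 = 0, so x^2 - 682 annihilates α. Since d = 682 is squarefree and ≠ 1, it is not a perfect square in Q, so x^2 - 682 has no rational root and is therefore irreducible over Q (a degree-2 polynomial over a field is irreducible iff it has no root). Hence m_α(x) = x^2 - 682.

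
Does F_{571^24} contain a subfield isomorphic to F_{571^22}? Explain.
No: F_{571^22} is not a subfield of F_{571^24}

F_{p^m} embeds in F_{p^n} iff m | n. Here 22 ∤ 24 (since 24 = 1·22 + 2 with remainder 2 ≠ 0), so F_{571^22} is not a subfield of F_{571^24}. Equivalently: if it were, the tower law would give 22 = [F_{571^22}:F_571] dividing [F_{571^24}:F_571] = 24, contradiction.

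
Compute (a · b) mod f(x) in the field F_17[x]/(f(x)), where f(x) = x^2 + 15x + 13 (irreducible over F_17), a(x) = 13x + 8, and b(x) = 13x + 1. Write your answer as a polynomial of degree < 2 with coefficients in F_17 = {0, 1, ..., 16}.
a · b ≡ 13x + 4 (mod f(x))

Multiply in F_17[x]: a(x)·b(x) = (13x + 8)·(13x + 1) = 16x^2 + 15x + 8. This has degree ≥ 2, so divide by f(x) over F_17: 16x^2 + 15x + 8 = (16)·(x^2 + 15x + 13) + (13x + 4). Hence a·b ≡ 13x + 4 (mod f). (F_17[x]/(f) is a field with 17^2 = 289 elements since f is irreducible of degree 2.)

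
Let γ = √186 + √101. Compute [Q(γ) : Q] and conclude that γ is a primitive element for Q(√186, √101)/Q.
[Q(γ) : Q] = 4 (equivalently, Q(γ) = Q(√186, √101))

Obviously Q(γ) ⊆ Q(√186, √101), and [Q(√186, √101):Q] = 4 (since 186, 101 are distinct squarefree integers > 1 with 18786 not a perfect square). To show equality we compute the minimal polynomial of γ. From γ = √186 + √101: γ^2 = 186 + 2√(18786) + 101 = 287 + 2√(18786), so γ^2 - 287 = 2√(18786); squaring, (γ^2 - 287)^2 = 4·18786, i.e. γ^4 - 574γ^2 + 82369 - 75144 = 0, i.e. γ^4 - 574γ^2 + 7225 = 0. So γ is a root of x^4 - 574x^2 + 7225. This polynomial is irreducible over Q: it has no rational root (each ±√186 ± √101 is irrational), and any factorization into two quadratics over Q would force √(18786) ∈ Q (pairing opposite roots) or √186, √101 ∈ Q (other pairings), all impossible. Hence [Q(γ):Q] = 4 = [Q(√186, √101):Q], so Q(γ) = Q(√186, √101).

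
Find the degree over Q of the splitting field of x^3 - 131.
[K : Q] = 6

The roots of x^3 - 131 are ∛131, ω∛131, ω^2∛131 where ω = e^(2πi/3) is a primitive cube root of unity, so K = Q(∛131, ω). Now [Q(∛131):Q] = 3 (since 131 is not a perfect cube, x^3 - 131 is irreducible) and [Q(ω):Q] = 2. Both 2 and 3 divide [K:Q], and [K:Q] ≤ 3·2 = 6, so [K:Q] = 6. (Equivalently: Q(∛131) ⊂ R but ω ∉ R, so [K : Q(∛131)] = 2.)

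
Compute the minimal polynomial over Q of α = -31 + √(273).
m_α(x) = x^2 + 62x + 688

From α + 31 = √(273), squaring gives (α + 31)^2 = 273, i.e. α^2 + 62α + 961 = 273, so α^2 + 62α + 688 = 0. The discriminant of x^2 + 62x + 688 is (62)^2 - 4·(688) = 3844 - 2752 = 1092, and 4·(273) is not a perfect square in Q since 273 is squarefree and ≠ 1. Hence x^2 + 62x + 688 is irreducible over Q and is the minimal polynomial of α.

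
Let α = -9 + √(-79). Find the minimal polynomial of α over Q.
m_α(x) = x^2 + 18x + 160

From α + 9 = √(-79), squaring gives (α + 9)^2 = -79, i.e. α^2 + 18α + 81 = -79, so α^2 + 18α + 160 = 0. The discriminant of x^2 + 18x + 160 is (18)^2 - 4·(160) = 324 - 640 = -316, and 4·(-79) is not a perfect square in Q since -79 is squarefree and ≠ 1. Hence x^2 + 18x + 160 is irreducible over Q and is the minimal polynomial of α.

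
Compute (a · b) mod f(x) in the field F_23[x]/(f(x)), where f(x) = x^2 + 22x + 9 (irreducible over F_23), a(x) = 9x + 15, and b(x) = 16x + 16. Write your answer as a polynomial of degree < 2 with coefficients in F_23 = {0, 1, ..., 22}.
a · b ≡ 22x + 2 (mod f(x))

Multiply in F_23[x]: a(x)·b(x) = (9x + 15)·(16x + 16) = 6x^2 + 16x + 10. This has degree ≥ 2, so divide by f(x) over F_23: 6x^2 + 16x + 10 = (6)·(x^2 + 22x + 9) + (22x + 2). Hence a·b ≡ 22x + 2 (mod f). (F_23[x]/(f) is a field with 23^2 = 529 elements since f is irreducible of degree 2.)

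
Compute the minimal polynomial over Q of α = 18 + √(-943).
m_α(x) = x^2 - 36x + 1267

From α - 18 = √(-943), squaring gives (α - 18)^2 = -943, i.e. α^2 - 36α + 324 = -943, so α^2 - 36α + 1267 = 0. The discriminant of x^2 - 36x + 1267 is (-36)^2 - 4·(1267) = 1296 - 5068 = -3772, and 4·(-943) is not a perfect square in Q since -943 is squarefree and ≠ 1. Hence x^2 - 36x + 1267 is irreducible over Q and is the minimal polynomial of α.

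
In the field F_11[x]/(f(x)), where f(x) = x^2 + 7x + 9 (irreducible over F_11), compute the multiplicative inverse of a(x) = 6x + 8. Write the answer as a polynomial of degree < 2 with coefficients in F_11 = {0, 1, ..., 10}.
a(x)^(-1) ≡ 2x + 4 (mod f(x))

Since f is irreducible over F_11, F_11[x]/(f) is a field and a(x) ≠ 0 has an inverse. Apply the extended Euclidean algorithm to f(x) and a(x) in F_11[x]: f(x) = (2x + 4)·a(x) + (10). The last nonzero remainder is the constant 10 = gcd(f, a) in F_11. Back-substituting through the division chain expresses 10 = s(x)·a(x) + t(x)·f(x) with s(x) ≡ 9x + 7 (mod f), so (9x + 7)·a(x) ≡ 10 (mod f). Multiplying by 10^(-1) ≡ 10 in F_11 gives a(x)^(-1) ≡ 10·(9x + 7) ≡ 2x + 4 (mod f). Check: (6x + 8)·(2x + 4) = x^2 + 7x + 10 ≡ 1 (mod x^2 + 7x + 9).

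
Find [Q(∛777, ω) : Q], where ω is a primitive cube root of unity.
[Q(∛777, ω) : Q] = 6

[Q(∛777):Q] = 3 (min poly x^3 - 777, irreducible since 777 is not a perfect cube). [Q(ω):Q] = 2 (min poly x^2 + x + 1). Since Q(∛777) ⊂ R and ω ∉ R, we have ω ∉ Q(∛777), so x^2 + x + 1 remains irreducible over Q(∛777) and [Q(∛777, ω) : Q(∛777)] = 2. By the tower law, [Q(∛777, ω) : Q] = 3 · 2 = 6. (In fact Q(∛777, ω) is the splitting field of x^3 - 777 over Q.)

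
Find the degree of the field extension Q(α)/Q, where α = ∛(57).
[Q(α):Q] = 3

The minimal polynomial of α is x^3 - 57, irreducible over Q since 57 is not a perfect cube (so x^3 - 57 has no rational root). Hence [Q(α):Q] = deg(m_α) = 3.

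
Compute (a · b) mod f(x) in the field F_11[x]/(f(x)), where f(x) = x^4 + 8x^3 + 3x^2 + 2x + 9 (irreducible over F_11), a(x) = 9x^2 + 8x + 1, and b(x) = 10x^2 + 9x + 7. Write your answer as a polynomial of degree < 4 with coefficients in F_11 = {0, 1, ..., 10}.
a · b ≡ 2x^3 + 7x^2 + 6x (mod f(x))

Multiply in F_11[x]: a(x)·b(x) = (9x^2 + 8x + 1)·(10x^2 + 9x + 7) = 2x^4 + 7x^3 + 2x^2 + 10x + 7. This has degree ≥ 4, so divide by f(x) over F_11: 2x^4 + 7x^3 + 2x^2 + 10x + 7 = (2)·(x^4 + 8x^3 + 3x^2 + 2x + 9) + (2x^3 + 7x^2 + 6x). Hence a·b ≡ 2x^3 + 7x^2 + 6x (mod f). (F_11[x]/(f) is a field with 11^4 = 14641 elements since f is irreducible of degree 4.)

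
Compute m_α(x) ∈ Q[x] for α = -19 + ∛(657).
m_α(x) = x^3 + 57x^2 + 1083x + 6202

Set β = α + 19 = ∛(657), so β^3 = 657. Then (α + 19)^3 - 657 = 0, i.e. α is a root of g(x) = (x + 19)^3 - 657 = x^3 + 57x^2 + 1083x + 6202. Since g(x) = h(x + 19) where h(x) = x^3 - 657, and h is irreducible over Q (because 657 is not a perfect cube, so h has no rational root, and a monic cubic with no rational root is irreducible), g is also irreducible (irreducibility is preserved under the substitution x → x + 19). Hence m_α(x) = x^3 + 57x^2 + 1083x + 6202.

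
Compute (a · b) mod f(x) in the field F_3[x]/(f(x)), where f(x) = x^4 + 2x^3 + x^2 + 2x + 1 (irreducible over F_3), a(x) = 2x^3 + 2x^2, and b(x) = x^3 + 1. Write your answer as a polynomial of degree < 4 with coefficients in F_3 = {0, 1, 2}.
a · b ≡ 2x^3 + 2x^2 + x + 1 (mod f(x))

Multiply in F_3[x]: a(x)·b(x) = (2x^3 + 2x^2)·(x^3 + 1) = 2x^6 + 2x^5 + 2x^3 + 2x^2. This has degree ≥ 4, so divide by f(x) over F_3: 2x^6 + 2x^5 + 2x^3 + 2x^2 = (2x^2 + x + 2)·(x^4 + 2x^3 + x^2 + 2x + 1) + (2x^3 + 2x^2 + x + 1). Hence a·b ≡ 2x^3 + 2x^2 + x + 1 (mod f). (F_3[x]/(f) is a field with 3^4 = 81 elements since f is irreducible of degree 4.)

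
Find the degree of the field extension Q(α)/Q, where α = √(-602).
[Q(α):Q] = 2

[Q(α):Q] equals the degree of the minimal polynomial of α. Here α^2 = -602 and x^2 + 602 is irreducible (d = -602 is squarefree, ≠ 1, hence not a square), so deg(m_α) = 2. Thus [Q(α):Q] = 2.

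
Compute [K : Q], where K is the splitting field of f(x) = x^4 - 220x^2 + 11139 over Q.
[K : Q] = 4

Solving the quadratic in x^2: x^2 = (220 ± √(220^2 - 4·11139))/2 = (220 ± √3844)/2 = (220 ± 62)/2, giving x^2 = 79 or x^2 = 141. So f(x) = (x^2 - 79)(x^2 - 141) and the roots of f are ±√79, ±√141. Hence the splitting field is K = Q(√79, √141). Since 79 and 141 are distinct squarefree integers > 1, their product 11139 is not a perfect square, so √141 ∉ Q(√79). By the tower law [K:Q] = [Q(√79,√141):Q(√79)] · [Q(√79):Q] = 2 · 2 = 4.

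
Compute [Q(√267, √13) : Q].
[Q(√267, √13) : Q] = 4

[Q(√267):Q] = 2 (min poly x^2 - 267, irreducible since 267 is squarefree > 1). For the top step, suppose √13 ∈ Q(√267), say √13 = c + d√267 with c, d ∈ Q. Squaring: 13 = c^2 + 267d^2 + 2cd√267. Since √267 ∉ Q this forces 2cd = 0. If d = 0 then √13 = c ∈ Q, contradicting 13 squarefree > 1. If c = 0 then 13 = 267d^2, so 267·13 = (267d)^2 is a perfect square in Q — but 267·13 = 3471 is not a perfect square (since 267 and 13 are distinct squarefree integers). Contradiction. Hence √13 ∉ Q(√267), so x^2 - 13 stays irreducible over Q(√267) and [Q(√267, √13) : Q(√267)] = 2. By the tower law, [Q(√267, √13) : Q] = 2 · 2 = 4.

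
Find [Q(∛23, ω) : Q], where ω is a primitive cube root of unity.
[Q(∛23, ω) : Q] = 6

[Q(∛23):Q] = 3 (min poly x^3 - 23, irreducible since 23 is not a perfect cube). [Q(ω):Q] = 2 (min poly x^2 + x + 1). Since Q(∛23) ⊂ R and ω ∉ R, we have ω ∉ Q(∛23), so x^2 + x + 1 remains irreducible over Q(∛23) and [Q(∛23, ω) : Q(∛23)] = 2. By the tower law, [Q(∛23, ω) : Q] = 3 · 2 = 6. (In fact Q(∛23, ω) is the splitting field of x^3 - 23 over Q.)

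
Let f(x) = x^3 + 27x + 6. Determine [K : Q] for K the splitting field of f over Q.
[K : Q] = 6

By the rational root test, any rational root of the monic integer polynomial f(x) = x^3 + 27x + 6 must be an integer dividing the constant term 6, i.e. one of ±{1, 2, 3, 6}. Evaluating: f(1) = 34, f(-1) = -22, f(2) = 68, f(-2) = -56, f(3) = 114, f(-3) = -102, f(6) = 384, f(-6) = -372; none is 0, so f has no rational root and is therefore irreducible over Q (a cubic with no linear factor over a field is irreducible). For an irreducible cubic, the Galois group is A_3 or S_3 according as the discriminant disc(f) = -4a^3 - 27b^2 = -4·(27)^3 - 27·(6)^2 = -79704 is or is not a square in Q. Here disc(f) = -79704 is not a perfect square in Q, so the Galois group of f over Q is not contained in A_3 and must be all of S_3. The splitting field has degree |S_3| = 6 over Q, so [K : Q] = 6.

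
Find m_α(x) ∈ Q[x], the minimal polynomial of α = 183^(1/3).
m_α(x) = x^3 - 183

α satisfies α^3 = 183, so x^3 - 183 annihilates α. By the rational root test, a rational root p/q (in lowest terms) of x^3 - 183 would satisfy p^3 = 183 q^3, forcing q = 1 and p^3 = 183; but 183 is not a perfect cube, contradiction. A monic cubic over Q with no rational root is irreducible (any nontrivial factorization would include a linear factor). Hence x^3 - 183 is the minimal polynomial of α, and in particular [Q(α):Q] = 3.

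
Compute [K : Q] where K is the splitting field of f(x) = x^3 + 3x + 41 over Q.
[K : Q] = 6

By the rational root test, any rational root of the monic integer polynomial f(x) = x^3 + 3x + 41 must be an integer dividing the constant term 41, i.e. one of ±{1, 41}. Evaluating: f(1) = 45, f(-1) = 37, f(41) = 69085, f(-41) = -69003; none is 0, so f has no rational root and is therefore irreducible over Q (a cubic with no linear factor over a field is irreducible). For an irreducible cubic, the Galois group is A_3 or S_3 according as the discriminant disc(f) = -4a^3 - 27b^2 = -4·(3)^3 - 27·(41)^2 = -45495 is or is not a square in Q. Here disc(f) = -45495 is not a perfect square in Q, so the Galois group of f over Q is not contained in A_3 and must be all of S_3. The splitting field has degree |S_3| = 6 over Q, so [K : Q] = 6.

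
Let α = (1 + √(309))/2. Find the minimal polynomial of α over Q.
m_α(x) = x^2 - x - 77

From 2α - 1 = √(309), squaring gives (2α - 1)^2 = 309, i.e. 4α^2 - 4α + 1 = 309, so α^2 - α + (1 - 309)/4 = 0. Since 309 ≡ 1 (mod 4), (1 - 309)/4 = -77 ∈ Z. The polynomial x^2 - x - 77 has discriminant 1 - 4·(-77) = 309, which is not a perfect square in Q (d = 309 is squarefree and ≠ 1), so x^2 - x - 77 is irreducible over Q. It is the minimal polynomial of α.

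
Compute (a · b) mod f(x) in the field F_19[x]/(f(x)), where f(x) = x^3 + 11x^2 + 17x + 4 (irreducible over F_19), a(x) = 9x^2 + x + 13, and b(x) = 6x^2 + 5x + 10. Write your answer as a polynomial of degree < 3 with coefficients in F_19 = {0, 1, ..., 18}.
a · b ≡ 3x^2 + 8x + 3 (mod f(x))

Multiply in F_19[x]: a(x)·b(x) = (9x^2 + x + 13)·(6x^2 + 5x + 10) = 16x^4 + 13x^3 + 2x^2 + 18x + 16. This has degree ≥ 3, so divide by f(x) over F_19: 16x^4 + 13x^3 + 2x^2 + 18x + 16 = (16x + 8)·(x^3 + 11x^2 + 17x + 4) + (3x^2 + 8x + 3). Hence a·b ≡ 3x^2 + 8x + 3 (mod f). (F_19[x]/(f) is a field with 19^3 = 6859 elements since f is irreducible of degree 3.)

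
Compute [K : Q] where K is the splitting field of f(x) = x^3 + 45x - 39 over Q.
[K : Q] = 6

By the rational root test, any rational root of the monic integer polynomial f(x) = x^3 + 45x - 39 must be an integer dividing the constant term -39, i.e. one of ±{1, 3, 13, 39}. Evaluating: f(1) = 7, f(-1) = -85, f(3) = 123, f(-3) = -201, f(13) = 2743, f(-13) = -2821, f(39) = 61035, f(-39) = -61113; none is 0, so f has no rational root and is therefore irreducible over Q (a cubic with no linear factor over a field is irreducible). For an irreducible cubic, the Galois group is A_3 or S_3 according as the discriminant disc(f) = -4a^3 - 27b^2 = -4·(45)^3 - 27·(-39)^2 = -405567 is or is not a square in Q. Here disc(f) = -405567 is not a perfect square in Q, so the Galois group of f over Q is not contained in A_3 and must be all of S_3. The splitting field has degree |S_3| = 6 over Q, so [K : Q] = 6.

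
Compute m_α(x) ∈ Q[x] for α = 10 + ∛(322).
m_α(x) = x^3 - 30x^2 + 300x - 1322

Set β = α - 10 = ∛(322), so β^3 = 322. Then (α - 10)^3 - 322 = 0, i.e. α is a root of g(x) = (x - 10)^3 - 322 = x^3 - 30x^2 + 300x - 1322. Since g(x) = h(x - 10) where h(x) = x^3 - 322, and h is irreducible over Q (because 322 is not a perfect cube, so h has no rational root, and a monic cubic with no rational root is irreducible), g is also irreducible (irreducibility is preserved under the substitution x → x - 10). Hence m_α(x) = x^3 - 30x^2 + 300x - 1322.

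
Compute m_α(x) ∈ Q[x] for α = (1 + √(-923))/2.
m_α(x) = x^2 - x + 231

From 2α - 1 = √(-923), squaring gives (2α - 1)^2 = -923, i.e. 4α^2 - 4α + 1 = -923, so α^2 - α + (1 + 923)/4 = 0. Since -923 ≡ 1 (mod 4), (1 + 923)/4 = 231 ∈ Z. The polynomial x^2 - x + 231 has discriminant 1 - 4·(231) = -923, which is not a perfect square in Q (d = -923 is squarefree and ≠ 1), so x^2 - x + 231 is irreducible over Q. It is the minimal polynomial of α.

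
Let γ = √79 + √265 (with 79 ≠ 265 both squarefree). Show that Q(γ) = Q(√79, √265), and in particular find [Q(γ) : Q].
[Q(γ) : Q] = 4 (equivalently, Q(γ) = Q(√79, √265))

Obviously Q(γ) ⊆ Q(√79, √265), and [Q(√79, √265):Q] = 4 (since 79, 265 are distinct squarefree integers > 1 with 20935 not a perfect square). To show equality we compute the minimal polynomial of γ. From γ = √79 + √265: γ^2 = 79 + 2√(20935) + 265 = 344 + 2√(20935), so γ^2 - 344 = 2√(20935); squaring, (γ^2 - 344)^2 = 4·20935, i.e. γ^4 - 688γ^2 + 118336 - 83740 = 0, i.e. γ^4 - 688γ^2 + 34596 = 0. So γ is a root of x^4 - 688x^2 + 34596. This polynomial is irreducible over Q: it has no rational root (each ±√79 ± √265 is irrational), and any factorization into two quadratics over Q would force √(20935) ∈ Q (pairing opposite roots) or √79, √265 ∈ Q (other pairings), all impossible. Hence [Q(γ):Q] = 4 = [Q(√79, √265):Q], so Q(γ) = Q(√79, √265).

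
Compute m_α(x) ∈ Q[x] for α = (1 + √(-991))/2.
m_α(x) = x^2 - x + 248

From 2α - 1 = √(-991), squaring gives (2α - 1)^2 = -991, i.e. 4α^2 - 4α + 1 = -991, so α^2 - α + (1 + 991)/4 = 0. Since -991 ≡ 1 (mod 4), (1 + 991)/4 = 248 ∈ Z. The polynomial x^2 - x + 248 has discriminant 1 - 4·(248) = -991, which is not a perfect square in Q (d = -991 is squarefree and ≠ 1), so x^2 - x + 248 is irreducible over Q. It is the minimal polynomial of α.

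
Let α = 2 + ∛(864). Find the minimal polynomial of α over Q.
m_α(x) = x^3 - 6x^2 + 12x - 872

Set β = α - 2 = ∛(864), so β^3 = 864. Then (α - 2)^3 - 864 = 0, i.e. α is a root of g(x) = (x - 2)^3 - 864 = x^3 - 6x^2 + 12x - 872. Since g(x) = h(x - 2) where h(x) = x^3 - 864, and h is irreducible over Q (because 864 is not a perfect cube, so h has no rational root, and a monic cubic with no rational root is irreducible), g is also irreducible (irreducibility is preserved under the substitution x → x - 2). Hence m_α(x) = x^3 - 6x^2 + 12x - 872.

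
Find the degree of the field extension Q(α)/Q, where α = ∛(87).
[Q(α):Q] = 3

The minimal polynomial of α is x^3 - 87, irreducible over Q since 87 is not a perfect cube (so x^3 - 87 has no rational root). Hence [Q(α):Q] = deg(m_α) = 3.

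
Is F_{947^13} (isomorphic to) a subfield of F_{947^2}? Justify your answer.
No: F_{947^13} is not a subfield of F_{947^2}

F_{p^m} embeds in F_{p^n} iff m | n. Here 13 ∤ 2 (since 2 = 0·13 + 2 with remainder 2 ≠ 0), so F_{947^13} is not a subfield of F_{947^2}. Equivalently: if it were, the tower law would give 13 = [F_{947^13}:F_947] dividing [F_{947^2}:F_947] = 2, contradiction.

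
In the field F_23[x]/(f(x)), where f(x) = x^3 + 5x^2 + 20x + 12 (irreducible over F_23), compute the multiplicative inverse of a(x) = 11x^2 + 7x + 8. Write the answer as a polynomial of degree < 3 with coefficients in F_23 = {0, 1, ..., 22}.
a(x)^(-1) ≡ 5x^2 + 12x + 2 (mod f(x))

Since f is irreducible over F_23, F_23[x]/(f) is a field and a(x) ≠ 0 has an inverse. Apply the extended Euclidean algorithm to f(x) and a(x) in F_23[x]: f(x) = (21x + 8)·a(x) + (3x + 17);  a(x) = (19x + 2)·(3x + 17) + (20). The last nonzero remainder is the constant 20 = gcd(f, a) in F_23. Back-substituting through the division chain expresses 20 = s(x)·a(x) + t(x)·f(x) with s(x) ≡ 8x^2 + 10x + 17 (mod f), so (8x^2 + 10x + 17)·a(x) ≡ 20 (mod f). Multiplying by 20^(-1) ≡ 15 in F_23 gives a(x)^(-1) ≡ 15·(8x^2 + 10x + 17) ≡ 5x^2 + 12x + 2 (mod f). Check: (11x^2 + 7x + 8)·(5x^2 + 12x + 2) = 9x^4 + 6x^3 + 8x^2 + 18x + 16 ≡ 1 (mod x^3 + 5x^2 + 20x + 12).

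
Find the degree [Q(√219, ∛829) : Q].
[Q(√219, ∛829) : Q] = 6

Let L = Q(√219, ∛829). Since Q(√219) ⊂ L and [Q(√219):Q] = 2, the tower law gives 2 | [L:Q]. Likewise Q(∛829) ⊂ L with [Q(∛829):Q] = 3 (because 829 is not a perfect cube), so 3 | [L:Q]. As gcd(2,3) = 1, [L:Q] is divisible by 6. Conversely L is generated over Q by √219 and ∛829, so [L:Q] ≤ 2·3 = 6. Therefore [Q(√219, ∛829) : Q] = 6.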